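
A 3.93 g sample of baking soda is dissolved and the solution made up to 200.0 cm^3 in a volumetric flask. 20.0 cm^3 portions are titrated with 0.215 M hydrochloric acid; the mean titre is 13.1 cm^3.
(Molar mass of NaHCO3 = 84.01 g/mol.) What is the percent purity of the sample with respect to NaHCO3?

60.2 %

NaHCO3 + HCl → NaCl + H2O + CO2
n(HCl) per titration = 0.0131 × 0.215 = 2.82 × 10^-3 mol
n(NaHCO3) in each aliquot = 2.82 × 10^-3 mol (1:1 ratio)
n(NaHCO3) in the whole flask = 2.82 × 10^-3 × 200.0/20.0 = 0.0282 mol
mass of NaHCO3 = 0.0282 × 84.01 = 2.37 g
% NaHCO3 = 2.37 / 3.93 × 100 = 60.2 %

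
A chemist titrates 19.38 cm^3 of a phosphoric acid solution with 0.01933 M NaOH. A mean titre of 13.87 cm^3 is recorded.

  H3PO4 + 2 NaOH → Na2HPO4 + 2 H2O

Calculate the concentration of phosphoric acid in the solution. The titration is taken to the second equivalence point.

0.006917 M

n(NaOH) = 0.01387 L × 0.01933 mol/L = 2.681 × 10^-4 mol
From the 1:2 mole ratio, n(H3PO4) = 1/2 × 2.681 × 10^-4 = 1.341 × 10^-4 mol
[H3PO4] = 1.341 × 10^-4 mol / 0.01938 L = 0.006917 mol/L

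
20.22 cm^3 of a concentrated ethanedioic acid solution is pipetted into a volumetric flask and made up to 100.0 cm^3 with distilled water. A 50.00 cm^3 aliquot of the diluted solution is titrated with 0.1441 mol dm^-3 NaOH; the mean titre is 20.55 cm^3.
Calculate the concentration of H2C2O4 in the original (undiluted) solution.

0.1465 mol/L

H2C2O4 + 2 NaOH → Na2C2O4 + 2 H2O
n(NaOH) = 0.02055 × 0.1441 = 2.961 × 10^-3 mol
From the 1:2 ratio, n(H2C2O4) in the aliquot = 1/2 × 2.961 × 10^-3 = 1.481 × 10^-3 mol
[H2C2O4]_dilute = 1.481 × 10^-3 / 0.05000 = 0.02961 mol/L
Dilution factor = 100.0 / 20.22 = 4.946
[H2C2O4]_stock = 0.02961 × 4.946 = 0.1465 mol/L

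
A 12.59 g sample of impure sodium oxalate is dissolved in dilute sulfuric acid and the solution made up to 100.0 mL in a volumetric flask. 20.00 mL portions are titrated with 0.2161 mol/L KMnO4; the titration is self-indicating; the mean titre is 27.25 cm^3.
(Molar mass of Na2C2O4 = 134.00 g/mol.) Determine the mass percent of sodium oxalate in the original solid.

78.34 %

2 MnO4^- + 5 C2O4^2- + 16 H^+ → 2 Mn^2+ + 10 CO2 + 8 H2O
n(KMnO4) per titration = 0.02725 × 0.2161 = 5.889 × 10^-3 mol
From the 5:2 ratio, n(Na2C2O4) in each aliquot = 5/2 × 5.889 × 10^-3 = 0.01472 mol
n(Na2C2O4) in the whole flask = 0.01472 × 100.0/20.00 = 0.07361 mol
mass of Na2C2O4 = 0.07361 × 134.00 = 9.864 g
% Na2C2O4 = 9.864 / 12.59 × 100 = 78.34 %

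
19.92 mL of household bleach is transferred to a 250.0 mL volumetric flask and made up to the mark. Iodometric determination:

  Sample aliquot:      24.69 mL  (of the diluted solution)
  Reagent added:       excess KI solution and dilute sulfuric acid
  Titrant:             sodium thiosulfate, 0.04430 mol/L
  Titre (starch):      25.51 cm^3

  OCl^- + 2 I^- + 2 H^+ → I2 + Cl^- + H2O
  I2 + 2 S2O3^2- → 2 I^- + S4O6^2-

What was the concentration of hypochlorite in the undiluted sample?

0.2872 mol/L

n(S2O3^2-) = 0.02551 × 0.04430 = 1.130 × 10^-3 mol
n(I2) = n(S2O3^2-)/2 = 5.650 × 10^-4 mol
n(OCl^-) in the aliquot = 5.650 × 10^-4 mol (1:1 ratio)
[OCl^-]_dilute = 5.650 × 10^-4 / 0.02469 = 0.02289 mol/L
[OCl^-]_original = 0.02289 × 250.0/19.92 = 0.2872 mol/L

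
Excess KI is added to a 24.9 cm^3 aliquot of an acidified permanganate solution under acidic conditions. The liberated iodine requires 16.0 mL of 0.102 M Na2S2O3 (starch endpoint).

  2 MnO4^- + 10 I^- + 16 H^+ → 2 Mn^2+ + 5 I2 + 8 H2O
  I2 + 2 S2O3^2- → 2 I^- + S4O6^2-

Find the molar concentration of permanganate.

n(S2O3^2-) = 0.0160 × 0.102 = 1.63 × 10^-3 mol
n(I2) = n(S2O3^2-)/2 = 8.16 × 10^-4 mol
From the 2:5 ratio, n(MnO4^-) in the aliquot = 2/5 × 8.16 × 10^-4 = 3.26 × 10^-4 mol
[MnO4^-] = 3.26 × 10^-4 / 0.0249 = 0.0131 mol/L

0.0131 M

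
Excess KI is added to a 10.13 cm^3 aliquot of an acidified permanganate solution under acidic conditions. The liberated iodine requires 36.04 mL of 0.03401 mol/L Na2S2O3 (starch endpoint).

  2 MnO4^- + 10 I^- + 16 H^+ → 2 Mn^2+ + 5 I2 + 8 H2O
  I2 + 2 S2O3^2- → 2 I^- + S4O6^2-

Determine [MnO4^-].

0.02420 mol/L

n(S2O3^2-) = 0.03604 × 0.03401 = 1.226 × 10^-3 mol
n(I2) = n(S2O3^2-)/2 = 6.129 × 10^-4 mol
From the 2:5 ratio, n(MnO4^-) in the aliquot = 2/5 × 6.129 × 10^-4 = 2.451 × 10^-4 mol
[MnO4^-] = 2.451 × 10^-4 / 0.01013 = 0.02420 mol/L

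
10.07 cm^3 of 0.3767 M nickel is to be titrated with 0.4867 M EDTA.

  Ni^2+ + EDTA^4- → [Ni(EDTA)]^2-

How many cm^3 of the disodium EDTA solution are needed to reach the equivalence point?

7.794 mL

n(Ni2+) = 0.01007 L × 0.3767 mol/L = 3.793 × 10^-3 mol
n(EDTA) = 3.793 × 10^-3 mol (1:1 stoichiometry)
V(EDTA) = 3.793 × 10^-3 mol / 0.4867 mol/L = 0.007794 L = 7.794 mL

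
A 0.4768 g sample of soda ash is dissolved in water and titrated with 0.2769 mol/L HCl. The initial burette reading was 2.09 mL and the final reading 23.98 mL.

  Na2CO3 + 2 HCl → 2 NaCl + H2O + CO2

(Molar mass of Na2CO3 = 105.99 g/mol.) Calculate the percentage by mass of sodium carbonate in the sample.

n(HCl) = 0.02189 L × 0.2769 mol/L = 6.061 × 10^-3 mol
From the 1:2 ratio, n(Na2CO3) = 1/2 × 6.061 × 10^-3 = 3.031 × 10^-3 mol
mass of Na2CO3 = 3.031 × 10^-3 × 105.99 g/mol = 0.3212 g
% Na2CO3 = 0.3212 / 0.4768 × 100 = 67.37 %

67.37 %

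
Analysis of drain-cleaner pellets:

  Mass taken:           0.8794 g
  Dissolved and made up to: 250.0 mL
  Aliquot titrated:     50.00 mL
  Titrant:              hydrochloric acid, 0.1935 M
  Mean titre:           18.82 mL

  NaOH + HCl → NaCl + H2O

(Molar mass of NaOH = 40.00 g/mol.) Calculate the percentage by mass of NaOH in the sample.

82.82 %

n(HCl) per titration = 0.01882 × 0.1935 = 3.642 × 10^-3 mol
n(NaOH) in each aliquot = 3.642 × 10^-3 mol (1:1 ratio)
n(NaOH) in the whole flask = 3.642 × 10^-3 × 250.0/50.00 = 0.01821 mol
mass of NaOH = 0.01821 × 40.00 = 0.7283 g
% NaOH = 0.7283 / 0.8794 × 100 = 82.82 %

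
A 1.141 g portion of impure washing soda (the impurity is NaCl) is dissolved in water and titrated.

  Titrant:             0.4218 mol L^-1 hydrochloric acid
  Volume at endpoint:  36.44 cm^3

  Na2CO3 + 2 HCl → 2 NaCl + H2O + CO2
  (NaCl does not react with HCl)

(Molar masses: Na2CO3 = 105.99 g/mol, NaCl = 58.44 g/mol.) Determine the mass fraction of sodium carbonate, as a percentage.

n(HCl) = 0.03644 × 0.4218 = 0.01537 mol
Let x = n(Na2CO3), y = n(NaCl).
Titrant: 2x = 0.01537;  mass: 105.99x + 58.44y = 1.141
Solving, x = 7.685 × 10^-3 mol, y = 5.586 × 10^-3 mol
mass of Na2CO3 = 7.685 × 10^-3 × 105.99 = 0.8146 g
% Na2CO3 = 0.8146 / 1.141 × 100 = 71.39 %

71.39 %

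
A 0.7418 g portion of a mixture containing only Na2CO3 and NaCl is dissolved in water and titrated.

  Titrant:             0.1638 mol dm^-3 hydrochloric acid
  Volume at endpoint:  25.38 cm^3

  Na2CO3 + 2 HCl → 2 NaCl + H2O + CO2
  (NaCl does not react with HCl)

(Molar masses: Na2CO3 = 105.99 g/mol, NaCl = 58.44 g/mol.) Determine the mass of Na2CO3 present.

0.2203 g

n(HCl) = 0.02538 × 0.1638 = 4.157 × 10^-3 mol
Let x = n(Na2CO3), y = n(NaCl).
Titrant: 2x = 4.157 × 10^-3;  mass: 105.99x + 58.44y = 0.7418
Solving, x = 2.079 × 10^-3 mol, y = 8.923 × 10^-3 mol
mass of Na2CO3 = 2.079 × 10^-3 × 105.99 = 0.2203 g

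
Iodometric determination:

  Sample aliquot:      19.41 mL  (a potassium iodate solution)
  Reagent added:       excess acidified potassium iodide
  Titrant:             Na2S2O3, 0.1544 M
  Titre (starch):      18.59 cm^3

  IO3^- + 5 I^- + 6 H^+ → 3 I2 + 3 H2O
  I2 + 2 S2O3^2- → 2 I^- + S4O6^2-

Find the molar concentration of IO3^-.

0.02465 M

n(S2O3^2-) = 0.01859 × 0.1544 = 2.870 × 10^-3 mol
n(I2) = n(S2O3^2-)/2 = 1.435 × 10^-3 mol
From the 1:3 ratio, n(IO3^-) in the aliquot = 1/3 × 1.435 × 10^-3 = 4.784 × 10^-4 mol
[IO3^-] = 4.784 × 10^-4 / 0.01941 = 0.02465 mol/L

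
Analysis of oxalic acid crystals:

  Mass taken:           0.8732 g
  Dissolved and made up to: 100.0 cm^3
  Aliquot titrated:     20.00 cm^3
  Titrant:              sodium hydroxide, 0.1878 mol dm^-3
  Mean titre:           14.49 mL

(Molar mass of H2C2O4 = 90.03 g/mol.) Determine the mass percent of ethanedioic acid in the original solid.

70.14 %

H2C2O4 + 2 NaOH → Na2C2O4 + 2 H2O
n(NaOH) per titration = 0.01449 × 0.1878 = 2.721 × 10^-3 mol
From the 1:2 ratio, n(H2C2O4) in each aliquot = 1/2 × 2.721 × 10^-3 = 1.361 × 10^-3 mol
n(H2C2O4) in the whole flask = 1.361 × 10^-3 × 100.0/20.00 = 6.803 × 10^-3 mol
mass of H2C2O4 = 6.803 × 10^-3 × 90.03 = 0.6125 g
% H2C2O4 = 0.6125 / 0.8732 × 100 = 70.14 %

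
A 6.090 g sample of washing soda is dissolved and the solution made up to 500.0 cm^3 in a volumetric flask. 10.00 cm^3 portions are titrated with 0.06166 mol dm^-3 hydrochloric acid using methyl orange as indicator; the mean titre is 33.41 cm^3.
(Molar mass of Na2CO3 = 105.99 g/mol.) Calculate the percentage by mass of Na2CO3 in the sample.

89.63 %

Na2CO3 + 2 HCl → 2 NaCl + H2O + CO2
n(HCl) per titration = 0.03341 × 0.06166 = 2.060 × 10^-3 mol
From the 1:2 ratio, n(Na2CO3) in each aliquot = 1/2 × 2.060 × 10^-3 = 1.030 × 10^-3 mol
n(Na2CO3) in the whole flask = 1.030 × 10^-3 × 500.0/10.00 = 0.05150 mol
mass of Na2CO3 = 0.05150 × 105.99 = 5.459 g
% Na2CO3 = 5.459 / 6.090 × 100 = 89.63 %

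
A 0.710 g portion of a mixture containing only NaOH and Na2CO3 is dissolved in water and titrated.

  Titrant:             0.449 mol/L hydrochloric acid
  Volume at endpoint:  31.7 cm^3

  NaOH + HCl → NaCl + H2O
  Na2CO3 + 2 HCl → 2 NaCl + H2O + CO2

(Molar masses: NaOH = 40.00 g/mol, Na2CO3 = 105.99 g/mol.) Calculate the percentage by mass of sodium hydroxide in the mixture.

n(HCl) = 0.0317 × 0.449 = 0.0142 mol
Let x = n(NaOH), y = n(Na2CO3).
Titrant: 1x + 2y = 0.0142;  mass: 40.00x + 105.99y = 0.710
Solving, x = 3.41 × 10^-3 mol, y = 5.41 × 10^-3 mol
mass of NaOH = 3.41 × 10^-3 × 40.00 = 0.136 g
% NaOH = 0.136 / 0.710 × 100 = 19.2 %

19.2 %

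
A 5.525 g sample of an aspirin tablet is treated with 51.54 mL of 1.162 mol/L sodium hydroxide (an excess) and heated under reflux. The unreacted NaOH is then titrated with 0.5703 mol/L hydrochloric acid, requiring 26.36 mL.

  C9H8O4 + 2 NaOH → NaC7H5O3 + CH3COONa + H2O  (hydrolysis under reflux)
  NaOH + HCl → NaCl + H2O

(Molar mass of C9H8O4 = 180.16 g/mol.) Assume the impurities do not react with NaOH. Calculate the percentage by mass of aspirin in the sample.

73.13 %

n(NaOH) added = 0.05154 × 1.162 = 0.05989 mol
n(HCl) used in back-titration = 0.02636 × 0.5703 = 0.01503 mol
n(NaOH) left over = 0.01503 mol (1:1 ratio)
n(NaOH) consumed by analyte = 0.05989 − 0.01503 = 0.04486 mol
From the 1:2 ratio, n(C9H8O4) = 1/2 × 0.04486 = 0.02243 mol
mass of C9H8O4 = 0.02243 × 180.16 = 4.041 g
% C9H8O4 = 4.041 / 5.525 × 100 = 73.13 %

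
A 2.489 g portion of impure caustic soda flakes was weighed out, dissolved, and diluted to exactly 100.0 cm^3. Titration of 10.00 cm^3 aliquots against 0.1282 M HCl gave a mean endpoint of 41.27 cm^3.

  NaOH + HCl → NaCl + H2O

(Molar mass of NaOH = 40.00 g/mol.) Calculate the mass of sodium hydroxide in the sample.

n(HCl) per titration = 0.04127 × 0.1282 = 5.291 × 10^-3 mol
n(NaOH) in each aliquot = 5.291 × 10^-3 mol (1:1 ratio)
n(NaOH) in the whole flask = 5.291 × 10^-3 × 100.0/10.00 = 0.05291 mol
mass of NaOH = 0.05291 × 40.00 = 2.116 g

2.116 g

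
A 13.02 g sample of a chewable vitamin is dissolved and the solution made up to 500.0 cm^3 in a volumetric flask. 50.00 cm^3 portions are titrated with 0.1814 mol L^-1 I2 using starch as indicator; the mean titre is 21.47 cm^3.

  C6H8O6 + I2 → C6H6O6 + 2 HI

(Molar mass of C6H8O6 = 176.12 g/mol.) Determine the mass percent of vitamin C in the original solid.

n(I2) per titration = 0.02147 × 0.1814 = 3.895 × 10^-3 mol
n(C6H8O6) in each aliquot = 3.895 × 10^-3 mol (1:1 ratio)
n(C6H8O6) in the whole flask = 3.895 × 10^-3 × 500.0/50.00 = 0.03895 mol
mass of C6H8O6 = 0.03895 × 176.12 = 6.859 g
% C6H8O6 = 6.859 / 13.02 × 100 = 52.68 %

52.68 %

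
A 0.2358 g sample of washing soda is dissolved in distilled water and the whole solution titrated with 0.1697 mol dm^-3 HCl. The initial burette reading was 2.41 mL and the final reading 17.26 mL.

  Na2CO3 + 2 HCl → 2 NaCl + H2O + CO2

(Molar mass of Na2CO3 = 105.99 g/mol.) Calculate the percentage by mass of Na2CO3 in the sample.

n(HCl) = 0.01485 L × 0.1697 mol/L = 2.520 × 10^-3 mol
From the 1:2 ratio, n(Na2CO3) = 1/2 × 2.520 × 10^-3 = 1.260 × 10^-3 mol
mass of Na2CO3 = 1.260 × 10^-3 × 105.99 g/mol = 0.1335 g
% Na2CO3 = 0.1335 / 0.2358 × 100 = 56.64 %

56.64 %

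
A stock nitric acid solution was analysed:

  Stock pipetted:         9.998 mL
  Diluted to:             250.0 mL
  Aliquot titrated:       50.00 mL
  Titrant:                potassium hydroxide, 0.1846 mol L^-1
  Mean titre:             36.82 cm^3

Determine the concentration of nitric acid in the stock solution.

HNO3 + KOH → KNO3 + H2O
n(KOH) = 0.03682 × 0.1846 = 6.797 × 10^-3 mol
n(HNO3) in the aliquot = 6.797 × 10^-3 mol (1:1 ratio)
[HNO3]_dilute = 6.797 × 10^-3 / 0.05000 = 0.1359 mol/L
Dilution factor = 250.0 / 9.998 = 25.01
[HNO3]_stock = 0.1359 × 25.01 = 3.399 mol/L

3.399 mol/L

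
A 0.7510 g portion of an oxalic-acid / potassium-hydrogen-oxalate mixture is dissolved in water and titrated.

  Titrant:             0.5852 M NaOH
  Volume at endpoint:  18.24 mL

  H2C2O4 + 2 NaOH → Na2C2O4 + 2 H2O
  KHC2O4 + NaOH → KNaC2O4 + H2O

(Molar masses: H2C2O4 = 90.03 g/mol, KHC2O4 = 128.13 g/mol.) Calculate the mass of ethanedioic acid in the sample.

0.3340 g

n(NaOH) = 0.01824 × 0.5852 = 0.01067 mol
Let x = n(H2C2O4), y = n(KHC2O4).
Titrant: 2x + 1y = 0.01067;  mass: 90.03x + 128.13y = 0.7510
Solving, x = 3.710 × 10^-3 mol, y = 3.255 × 10^-3 mol
mass of H2C2O4 = 3.710 × 10^-3 × 90.03 = 0.3340 g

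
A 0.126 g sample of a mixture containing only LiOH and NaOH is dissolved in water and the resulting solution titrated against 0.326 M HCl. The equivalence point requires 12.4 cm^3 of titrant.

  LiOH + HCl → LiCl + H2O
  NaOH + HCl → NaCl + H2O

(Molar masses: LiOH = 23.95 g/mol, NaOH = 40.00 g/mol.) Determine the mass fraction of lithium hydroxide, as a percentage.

42.3 %

n(HCl) = 0.0124 × 0.326 = 4.04 × 10^-3 mol
Let x = n(LiOH), y = n(NaOH).
Titrant: 1x + 1y = 4.04 × 10^-3;  mass: 23.95x + 40.00y = 0.126
Solving, x = 2.22 × 10^-3 mol, y = 1.82 × 10^-3 mol
mass of LiOH = 2.22 × 10^-3 × 23.95 = 0.0533 g
% LiOH = 0.0533 / 0.126 × 100 = 42.3 %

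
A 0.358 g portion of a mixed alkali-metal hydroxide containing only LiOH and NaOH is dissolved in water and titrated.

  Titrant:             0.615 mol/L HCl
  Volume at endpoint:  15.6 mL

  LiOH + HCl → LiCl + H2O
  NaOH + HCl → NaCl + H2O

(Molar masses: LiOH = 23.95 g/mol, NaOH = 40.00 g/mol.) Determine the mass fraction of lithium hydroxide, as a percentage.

n(HCl) = 0.0156 × 0.615 = 9.59 × 10^-3 mol
Let x = n(LiOH), y = n(NaOH).
Titrant: 1x + 1y = 9.59 × 10^-3;  mass: 23.95x + 40.00y = 0.358
Solving, x = 1.60 × 10^-3 mol, y = 7.99 × 10^-3 mol
mass of LiOH = 1.60 × 10^-3 × 23.95 = 0.0384 g
% LiOH = 0.0384 / 0.358 × 100 = 10.7 %

10.7 %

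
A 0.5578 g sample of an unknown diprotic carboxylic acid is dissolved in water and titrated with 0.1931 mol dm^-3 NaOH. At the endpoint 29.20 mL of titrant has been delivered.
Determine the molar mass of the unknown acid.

n(NaOH) = 0.02920 L × 0.1931 mol/L = 5.639 × 10^-3 mol
From the 1:2 ratio, n(H2A) = 1/2 × 5.639 × 10^-3 = 2.819 × 10^-3 mol
M = m / n = 0.5578 g / 2.819 × 10^-3 mol = 197.9 g/mol

197.9 g/mol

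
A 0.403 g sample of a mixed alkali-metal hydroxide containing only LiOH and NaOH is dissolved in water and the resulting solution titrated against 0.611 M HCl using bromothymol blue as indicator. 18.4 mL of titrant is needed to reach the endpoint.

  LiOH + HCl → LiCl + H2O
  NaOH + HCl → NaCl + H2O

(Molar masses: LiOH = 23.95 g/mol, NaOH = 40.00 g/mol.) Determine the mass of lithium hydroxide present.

n(HCl) = 0.0184 × 0.611 = 0.0112 mol
Let x = n(LiOH), y = n(NaOH).
Titrant: 1x + 1y = 0.0112;  mass: 23.95x + 40.00y = 0.403
Solving, x = 2.91 × 10^-3 mol, y = 8.33 × 10^-3 mol
mass of LiOH = 2.91 × 10^-3 × 23.95 = 0.0697 g

0.0697 g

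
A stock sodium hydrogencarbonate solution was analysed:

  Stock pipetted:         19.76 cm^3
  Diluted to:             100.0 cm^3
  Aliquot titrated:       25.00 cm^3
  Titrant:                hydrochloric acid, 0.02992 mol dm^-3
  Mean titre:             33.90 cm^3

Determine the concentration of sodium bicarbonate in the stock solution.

0.2053 mol/L

NaHCO3 + HCl → NaCl + H2O + CO2
n(HCl) = 0.03390 × 0.02992 = 1.014 × 10^-3 mol
n(NaHCO3) in the aliquot = 1.014 × 10^-3 mol (1:1 ratio)
[NaHCO3]_dilute = 1.014 × 10^-3 / 0.02500 = 0.04057 mol/L
Dilution factor = 100.0 / 19.76 = 5.061
[NaHCO3]_stock = 0.04057 × 5.061 = 0.2053 mol/L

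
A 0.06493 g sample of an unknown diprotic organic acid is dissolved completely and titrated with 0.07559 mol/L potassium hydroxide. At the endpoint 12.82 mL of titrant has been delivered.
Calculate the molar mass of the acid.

134.0 g/mol

n(KOH) = 0.01282 L × 0.07559 mol/L = 9.691 × 10^-4 mol
From the 1:2 ratio, n(H2A) = 1/2 × 9.691 × 10^-4 = 4.845 × 10^-4 mol
M = m / n = 0.06493 g / 4.845 × 10^-4 mol = 134.0 g/mol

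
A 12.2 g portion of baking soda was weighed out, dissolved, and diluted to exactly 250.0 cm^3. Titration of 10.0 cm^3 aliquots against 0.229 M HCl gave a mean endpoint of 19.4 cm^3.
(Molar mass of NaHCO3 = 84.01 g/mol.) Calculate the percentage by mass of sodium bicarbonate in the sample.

NaHCO3 + HCl → NaCl + H2O + CO2
n(HCl) per titration = 0.0194 × 0.229 = 4.44 × 10^-3 mol
n(NaHCO3) in each aliquot = 4.44 × 10^-3 mol (1:1 ratio)
n(NaHCO3) in the whole flask = 4.44 × 10^-3 × 250.0/10.0 = 0.111 mol
mass of NaHCO3 = 0.111 × 84.01 = 9.33 g
% NaHCO3 = 9.33 / 12.2 × 100 = 76.5 %

76.5 %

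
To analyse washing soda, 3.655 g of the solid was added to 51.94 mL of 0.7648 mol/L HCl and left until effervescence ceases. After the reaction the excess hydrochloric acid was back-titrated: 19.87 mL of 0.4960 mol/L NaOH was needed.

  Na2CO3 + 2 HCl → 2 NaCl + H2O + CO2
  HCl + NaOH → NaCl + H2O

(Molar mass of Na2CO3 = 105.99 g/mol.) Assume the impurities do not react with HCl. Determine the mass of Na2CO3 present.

n(HCl) added = 0.05194 × 0.7648 = 0.03972 mol
n(NaOH) used in back-titration = 0.01987 × 0.4960 = 9.856 × 10^-3 mol
n(HCl) left over = 9.856 × 10^-3 mol (1:1 ratio)
n(HCl) consumed by analyte = 0.03972 − 9.856 × 10^-3 = 0.02987 mol
From the 1:2 ratio, n(Na2CO3) = 1/2 × 0.02987 = 0.01493 mol
mass of Na2CO3 = 0.01493 × 105.99 = 1.583 g

1.583 g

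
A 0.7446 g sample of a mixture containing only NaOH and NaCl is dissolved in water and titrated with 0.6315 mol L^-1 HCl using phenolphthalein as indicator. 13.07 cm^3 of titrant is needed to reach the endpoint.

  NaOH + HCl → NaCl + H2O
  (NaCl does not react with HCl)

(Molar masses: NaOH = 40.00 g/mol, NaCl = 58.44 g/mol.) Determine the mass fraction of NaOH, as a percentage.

n(HCl) = 0.01307 × 0.6315 = 8.254 × 10^-3 mol
Let x = n(NaOH), y = n(NaCl).
Titrant: 1x = 8.254 × 10^-3;  mass: 40.00x + 58.44y = 0.7446
Solving, x = 8.254 × 10^-3 mol, y = 7.092 × 10^-3 mol
mass of NaOH = 8.254 × 10^-3 × 40.00 = 0.3301 g
% NaOH = 0.3301 / 0.7446 × 100 = 44.34 %

44.34 %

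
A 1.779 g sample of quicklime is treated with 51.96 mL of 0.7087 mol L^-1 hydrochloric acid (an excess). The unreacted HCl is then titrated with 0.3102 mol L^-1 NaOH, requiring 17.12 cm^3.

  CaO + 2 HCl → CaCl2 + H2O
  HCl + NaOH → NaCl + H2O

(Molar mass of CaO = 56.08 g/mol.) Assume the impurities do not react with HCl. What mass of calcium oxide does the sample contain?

n(HCl) added = 0.05196 × 0.7087 = 0.03682 mol
n(NaOH) used in back-titration = 0.01712 × 0.3102 = 5.311 × 10^-3 mol
n(HCl) left over = 5.311 × 10^-3 mol (1:1 ratio)
n(HCl) consumed by analyte = 0.03682 − 5.311 × 10^-3 = 0.03151 mol
From the 1:2 ratio, n(CaO) = 1/2 × 0.03151 = 0.01576 mol
mass of CaO = 0.01576 × 56.08 = 0.8836 g

0.8836 g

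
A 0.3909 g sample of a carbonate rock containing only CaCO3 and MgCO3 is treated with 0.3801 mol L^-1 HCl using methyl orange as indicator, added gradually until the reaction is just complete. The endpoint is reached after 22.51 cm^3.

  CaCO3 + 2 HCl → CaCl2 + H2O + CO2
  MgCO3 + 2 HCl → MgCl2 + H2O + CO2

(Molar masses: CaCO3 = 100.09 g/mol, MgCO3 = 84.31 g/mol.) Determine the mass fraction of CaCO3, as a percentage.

49.04 %

n(HCl) = 0.02251 × 0.3801 = 8.556 × 10^-3 mol
Let x = n(CaCO3), y = n(MgCO3).
Titrant: 2x + 2y = 8.556 × 10^-3;  mass: 100.09x + 84.31y = 0.3909
Solving, x = 1.915 × 10^-3 mol, y = 2.363 × 10^-3 mol
mass of CaCO3 = 1.915 × 10^-3 × 100.09 = 0.1917 g
% CaCO3 = 0.1917 / 0.3909 × 100 = 49.04 %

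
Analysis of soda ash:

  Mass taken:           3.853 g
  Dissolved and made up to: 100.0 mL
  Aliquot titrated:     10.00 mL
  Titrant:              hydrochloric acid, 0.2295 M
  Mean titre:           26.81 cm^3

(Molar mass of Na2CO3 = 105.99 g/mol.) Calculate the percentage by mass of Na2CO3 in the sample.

Na2CO3 + 2 HCl → 2 NaCl + H2O + CO2
n(HCl) per titration = 0.02681 × 0.2295 = 6.153 × 10^-3 mol
From the 1:2 ratio, n(Na2CO3) in each aliquot = 1/2 × 6.153 × 10^-3 = 3.076 × 10^-3 mol
n(Na2CO3) in the whole flask = 3.076 × 10^-3 × 100.0/10.00 = 0.03076 mol
mass of Na2CO3 = 0.03076 × 105.99 = 3.261 g
% Na2CO3 = 3.261 / 3.853 × 100 = 84.63 %

84.63 %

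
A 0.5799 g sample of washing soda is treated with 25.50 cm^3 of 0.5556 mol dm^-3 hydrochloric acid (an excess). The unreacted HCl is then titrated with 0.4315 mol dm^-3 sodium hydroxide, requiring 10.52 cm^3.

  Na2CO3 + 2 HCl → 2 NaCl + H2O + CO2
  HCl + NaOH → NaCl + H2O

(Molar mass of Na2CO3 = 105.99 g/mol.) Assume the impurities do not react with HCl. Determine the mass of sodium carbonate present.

n(HCl) added = 0.02550 × 0.5556 = 0.01417 mol
n(NaOH) used in back-titration = 0.01052 × 0.4315 = 4.539 × 10^-3 mol
n(HCl) left over = 4.539 × 10^-3 mol (1:1 ratio)
n(HCl) consumed by analyte = 0.01417 − 4.539 × 10^-3 = 9.628 × 10^-3 mol
From the 1:2 ratio, n(Na2CO3) = 1/2 × 9.628 × 10^-3 = 4.814 × 10^-3 mol
mass of Na2CO3 = 4.814 × 10^-3 × 105.99 = 0.5103 g

0.5103 g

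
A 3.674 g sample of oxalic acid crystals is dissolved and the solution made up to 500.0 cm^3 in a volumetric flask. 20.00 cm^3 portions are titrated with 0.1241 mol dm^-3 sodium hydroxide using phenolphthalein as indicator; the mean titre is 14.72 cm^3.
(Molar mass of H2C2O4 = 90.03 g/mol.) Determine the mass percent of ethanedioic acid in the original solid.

55.95 %

H2C2O4 + 2 NaOH → Na2C2O4 + 2 H2O
n(NaOH) per titration = 0.01472 × 0.1241 = 1.827 × 10^-3 mol
From the 1:2 ratio, n(H2C2O4) in each aliquot = 1/2 × 1.827 × 10^-3 = 9.134 × 10^-4 mol
n(H2C2O4) in the whole flask = 9.134 × 10^-4 × 500.0/20.00 = 0.02283 mol
mass of H2C2O4 = 0.02283 × 90.03 = 2.056 g
% H2C2O4 = 2.056 / 3.674 × 100 = 55.95 %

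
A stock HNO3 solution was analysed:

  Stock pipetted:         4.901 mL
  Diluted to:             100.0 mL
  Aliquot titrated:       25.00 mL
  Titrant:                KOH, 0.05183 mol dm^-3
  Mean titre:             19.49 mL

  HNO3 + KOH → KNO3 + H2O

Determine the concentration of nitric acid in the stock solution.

n(KOH) = 0.01949 × 0.05183 = 1.010 × 10^-3 mol
n(HNO3) in the aliquot = 1.010 × 10^-3 mol (1:1 ratio)
[HNO3]_dilute = 1.010 × 10^-3 / 0.02500 = 0.04041 mol/L
Dilution factor = 100.0 / 4.901 = 20.40
[HNO3]_stock = 0.04041 × 20.40 = 0.8245 mol/L

0.8245 mol/L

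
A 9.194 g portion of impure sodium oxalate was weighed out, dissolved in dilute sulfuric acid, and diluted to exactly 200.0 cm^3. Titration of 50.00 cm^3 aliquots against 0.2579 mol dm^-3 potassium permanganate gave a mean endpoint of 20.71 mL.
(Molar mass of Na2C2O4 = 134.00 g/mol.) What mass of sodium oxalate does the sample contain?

7.157 g

2 MnO4^- + 5 C2O4^2- + 16 H^+ → 2 Mn^2+ + 10 CO2 + 8 H2O
n(KMnO4) per titration = 0.02071 × 0.2579 = 5.341 × 10^-3 mol
From the 5:2 ratio, n(Na2C2O4) in each aliquot = 5/2 × 5.341 × 10^-3 = 0.01335 mol
n(Na2C2O4) in the whole flask = 0.01335 × 200.0/50.00 = 0.05341 mol
mass of Na2C2O4 = 0.05341 × 134.00 = 7.157 g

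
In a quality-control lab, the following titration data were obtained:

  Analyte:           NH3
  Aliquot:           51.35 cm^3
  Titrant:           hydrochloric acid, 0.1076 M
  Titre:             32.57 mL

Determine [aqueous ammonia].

0.06825 M

NH3 + HCl → NH4Cl
n(HCl) = 0.03257 L × 0.1076 mol/L = 3.505 × 10^-3 mol
n(NH3) = 3.505 × 10^-3 mol (1:1 mole ratio)
[NH3] = 3.505 × 10^-3 mol / 0.05135 L = 0.06825 mol/L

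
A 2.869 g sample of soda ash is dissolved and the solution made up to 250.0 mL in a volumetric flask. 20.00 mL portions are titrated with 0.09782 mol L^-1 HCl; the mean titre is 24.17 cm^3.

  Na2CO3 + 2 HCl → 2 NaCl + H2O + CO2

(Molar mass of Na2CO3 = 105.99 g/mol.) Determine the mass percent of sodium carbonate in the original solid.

54.59 %

n(HCl) per titration = 0.02417 × 0.09782 = 2.364 × 10^-3 mol
From the 1:2 ratio, n(Na2CO3) in each aliquot = 1/2 × 2.364 × 10^-3 = 1.182 × 10^-3 mol
n(Na2CO3) in the whole flask = 1.182 × 10^-3 × 250.0/20.00 = 0.01478 mol
mass of Na2CO3 = 0.01478 × 105.99 = 1.566 g
% Na2CO3 = 1.566 / 2.869 × 100 = 54.59 %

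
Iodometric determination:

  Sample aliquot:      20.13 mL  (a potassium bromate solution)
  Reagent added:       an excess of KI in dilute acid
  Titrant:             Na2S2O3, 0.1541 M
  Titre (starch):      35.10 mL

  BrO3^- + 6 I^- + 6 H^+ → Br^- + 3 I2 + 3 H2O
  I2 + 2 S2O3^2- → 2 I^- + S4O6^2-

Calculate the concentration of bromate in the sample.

n(S2O3^2-) = 0.03510 × 0.1541 = 5.409 × 10^-3 mol
n(I2) = n(S2O3^2-)/2 = 2.704 × 10^-3 mol
From the 1:3 ratio, n(BrO3^-) in the aliquot = 1/3 × 2.704 × 10^-3 = 9.015 × 10^-4 mol
[BrO3^-] = 9.015 × 10^-4 / 0.02013 = 0.04478 mol/L

0.04478 M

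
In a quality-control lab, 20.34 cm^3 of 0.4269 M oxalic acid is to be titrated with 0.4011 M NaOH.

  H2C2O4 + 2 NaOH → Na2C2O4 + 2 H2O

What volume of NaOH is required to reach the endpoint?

n(H2C2O4) = 0.02034 L × 0.4269 mol/L = 8.683 × 10^-3 mol
From the 2:1 stoichiometry, n(NaOH) = 2/1 × 8.683 × 10^-3 = 0.01737 mol
V(NaOH) = 0.01737 mol / 0.4011 mol/L = 0.04330 L = 43.30 mL

43.30 mL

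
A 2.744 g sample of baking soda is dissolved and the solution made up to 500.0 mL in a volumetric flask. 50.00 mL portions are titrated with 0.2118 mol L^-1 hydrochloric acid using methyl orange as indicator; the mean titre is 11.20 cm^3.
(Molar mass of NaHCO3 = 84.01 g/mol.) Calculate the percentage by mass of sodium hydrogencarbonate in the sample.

72.63 %

NaHCO3 + HCl → NaCl + H2O + CO2
n(HCl) per titration = 0.01120 × 0.2118 = 2.372 × 10^-3 mol
n(NaHCO3) in each aliquot = 2.372 × 10^-3 mol (1:1 ratio)
n(NaHCO3) in the whole flask = 2.372 × 10^-3 × 500.0/50.00 = 0.02372 mol
mass of NaHCO3 = 0.02372 × 84.01 = 1.993 g
% NaHCO3 = 1.993 / 2.744 × 100 = 72.63 %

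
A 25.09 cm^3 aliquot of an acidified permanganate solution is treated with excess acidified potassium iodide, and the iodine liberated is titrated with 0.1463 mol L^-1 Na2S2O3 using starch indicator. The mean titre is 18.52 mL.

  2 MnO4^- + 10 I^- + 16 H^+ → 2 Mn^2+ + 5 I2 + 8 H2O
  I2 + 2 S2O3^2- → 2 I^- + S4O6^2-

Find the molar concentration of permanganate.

n(S2O3^2-) = 0.01852 × 0.1463 = 2.709 × 10^-3 mol
n(I2) = n(S2O3^2-)/2 = 1.355 × 10^-3 mol
From the 2:5 ratio, n(MnO4^-) in the aliquot = 2/5 × 1.355 × 10^-3 = 5.419 × 10^-4 mol
[MnO4^-] = 5.419 × 10^-4 / 0.02509 = 0.02160 mol/L

0.02160 mol/L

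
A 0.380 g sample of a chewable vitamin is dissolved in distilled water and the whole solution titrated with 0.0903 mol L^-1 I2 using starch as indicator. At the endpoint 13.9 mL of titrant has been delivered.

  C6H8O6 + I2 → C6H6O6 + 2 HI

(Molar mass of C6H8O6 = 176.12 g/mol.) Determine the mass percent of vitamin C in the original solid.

n(I2) = 0.0139 L × 0.0903 mol/L = 1.26 × 10^-3 mol
n(C6H8O6) = 1.26 × 10^-3 mol (1:1 ratio)
mass of C6H8O6 = 1.26 × 10^-3 × 176.12 g/mol = 0.221 g
% C6H8O6 = 0.221 / 0.380 × 100 = 58.2 %

58.2 %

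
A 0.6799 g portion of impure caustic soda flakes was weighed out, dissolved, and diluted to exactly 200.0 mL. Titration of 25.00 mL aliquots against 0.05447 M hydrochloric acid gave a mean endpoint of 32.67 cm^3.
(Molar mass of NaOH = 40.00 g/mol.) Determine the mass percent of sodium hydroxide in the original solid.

83.76 %

NaOH + HCl → NaCl + H2O
n(HCl) per titration = 0.03267 × 0.05447 = 1.780 × 10^-3 mol
n(NaOH) in each aliquot = 1.780 × 10^-3 mol (1:1 ratio)
n(NaOH) in the whole flask = 1.780 × 10^-3 × 200.0/25.00 = 0.01424 mol
mass of NaOH = 0.01424 × 40.00 = 0.5695 g
% NaOH = 0.5695 / 0.6799 × 100 = 83.76 %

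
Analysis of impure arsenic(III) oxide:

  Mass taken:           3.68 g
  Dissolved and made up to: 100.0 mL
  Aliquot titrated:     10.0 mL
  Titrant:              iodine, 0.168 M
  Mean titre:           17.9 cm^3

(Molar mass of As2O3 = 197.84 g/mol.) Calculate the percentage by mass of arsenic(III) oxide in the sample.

80.8 %

As2O3 + 2 I2 + 2 H2O → As2O5 + 4 HI
n(I2) per titration = 0.0179 × 0.168 = 3.01 × 10^-3 mol
From the 1:2 ratio, n(As2O3) in each aliquot = 1/2 × 3.01 × 10^-3 = 1.50 × 10^-3 mol
n(As2O3) in the whole flask = 1.50 × 10^-3 × 100.0/10.0 = 0.0150 mol
mass of As2O3 = 0.0150 × 197.84 = 2.97 g
% As2O3 = 2.97 / 3.68 × 100 = 80.8 %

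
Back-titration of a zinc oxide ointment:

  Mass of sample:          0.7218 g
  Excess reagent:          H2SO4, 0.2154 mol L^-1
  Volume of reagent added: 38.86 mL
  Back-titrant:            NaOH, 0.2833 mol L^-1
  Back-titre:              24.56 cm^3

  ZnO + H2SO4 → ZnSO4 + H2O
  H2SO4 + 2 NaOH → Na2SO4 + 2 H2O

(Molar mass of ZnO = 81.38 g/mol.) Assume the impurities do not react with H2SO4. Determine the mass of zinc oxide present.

n(H2SO4) added = 0.03886 × 0.2154 = 8.370 × 10^-3 mol
n(NaOH) used in back-titration = 0.02456 × 0.2833 = 6.958 × 10^-3 mol
From the 1:2 ratio, n(H2SO4) left over = 1/2 × 6.958 × 10^-3 = 3.479 × 10^-3 mol
n(H2SO4) consumed by analyte = 8.370 × 10^-3 − 3.479 × 10^-3 = 4.892 × 10^-3 mol
n(ZnO) = 4.892 × 10^-3 mol (1:1 ratio)
mass of ZnO = 4.892 × 10^-3 × 81.38 = 0.3981 g

0.3981 g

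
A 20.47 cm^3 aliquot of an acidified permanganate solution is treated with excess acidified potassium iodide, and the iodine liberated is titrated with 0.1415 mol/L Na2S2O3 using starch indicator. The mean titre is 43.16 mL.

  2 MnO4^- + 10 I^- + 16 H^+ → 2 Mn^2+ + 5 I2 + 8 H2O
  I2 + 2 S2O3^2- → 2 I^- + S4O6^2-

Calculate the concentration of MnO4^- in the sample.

n(S2O3^2-) = 0.04316 × 0.1415 = 6.107 × 10^-3 mol
n(I2) = n(S2O3^2-)/2 = 3.054 × 10^-3 mol
From the 2:5 ratio, n(MnO4^-) in the aliquot = 2/5 × 3.054 × 10^-3 = 1.221 × 10^-3 mol
[MnO4^-] = 1.221 × 10^-3 / 0.02047 = 0.05967 mol/L

0.05967 mol/L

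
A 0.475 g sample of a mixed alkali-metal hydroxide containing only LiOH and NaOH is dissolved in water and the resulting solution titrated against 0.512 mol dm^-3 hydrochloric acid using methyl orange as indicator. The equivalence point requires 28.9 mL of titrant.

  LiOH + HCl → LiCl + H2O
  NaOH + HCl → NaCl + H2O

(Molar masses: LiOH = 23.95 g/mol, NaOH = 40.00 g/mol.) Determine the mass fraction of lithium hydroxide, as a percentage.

36.7 %

n(HCl) = 0.0289 × 0.512 = 0.0148 mol
Let x = n(LiOH), y = n(NaOH).
Titrant: 1x + 1y = 0.0148;  mass: 23.95x + 40.00y = 0.475
Solving, x = 7.28 × 10^-3 mol, y = 7.52 × 10^-3 mol
mass of LiOH = 7.28 × 10^-3 × 23.95 = 0.174 g
% LiOH = 0.174 / 0.475 × 100 = 36.7 %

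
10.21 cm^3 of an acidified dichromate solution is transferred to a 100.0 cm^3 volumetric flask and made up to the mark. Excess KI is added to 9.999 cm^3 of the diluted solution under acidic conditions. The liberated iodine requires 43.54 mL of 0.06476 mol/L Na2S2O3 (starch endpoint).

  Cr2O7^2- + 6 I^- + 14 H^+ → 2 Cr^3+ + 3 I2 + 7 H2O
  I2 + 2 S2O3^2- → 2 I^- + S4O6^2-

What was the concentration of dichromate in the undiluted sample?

0.4603 mol/L

n(S2O3^2-) = 0.04354 × 0.06476 = 2.820 × 10^-3 mol
n(I2) = n(S2O3^2-)/2 = 1.410 × 10^-3 mol
From the 1:3 ratio, n(Cr2O7^2-) in the aliquot = 1/3 × 1.410 × 10^-3 = 4.699 × 10^-4 mol
[Cr2O7^2-]_dilute = 4.699 × 10^-4 / 0.009999 = 0.04700 mol/L
[Cr2O7^2-]_original = 0.04700 × 100.0/10.21 = 0.4603 mol/L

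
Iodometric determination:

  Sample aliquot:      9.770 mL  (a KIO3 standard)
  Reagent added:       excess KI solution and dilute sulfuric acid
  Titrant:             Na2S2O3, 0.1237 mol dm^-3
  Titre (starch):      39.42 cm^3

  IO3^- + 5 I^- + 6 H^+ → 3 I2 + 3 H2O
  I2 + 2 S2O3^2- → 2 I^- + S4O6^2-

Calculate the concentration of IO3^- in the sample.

0.08318 mol/L

n(S2O3^2-) = 0.03942 × 0.1237 = 4.876 × 10^-3 mol
n(I2) = n(S2O3^2-)/2 = 2.438 × 10^-3 mol
From the 1:3 ratio, n(IO3^-) in the aliquot = 1/3 × 2.438 × 10^-3 = 8.127 × 10^-4 mol
[IO3^-] = 8.127 × 10^-4 / 0.009770 = 0.08318 mol/L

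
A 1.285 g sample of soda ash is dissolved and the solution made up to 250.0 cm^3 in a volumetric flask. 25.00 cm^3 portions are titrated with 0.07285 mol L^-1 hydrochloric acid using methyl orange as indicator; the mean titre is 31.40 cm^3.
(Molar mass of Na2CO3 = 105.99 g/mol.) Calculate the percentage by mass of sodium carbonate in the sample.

Na2CO3 + 2 HCl → 2 NaCl + H2O + CO2
n(HCl) per titration = 0.03140 × 0.07285 = 2.287 × 10^-3 mol
From the 1:2 ratio, n(Na2CO3) in each aliquot = 1/2 × 2.287 × 10^-3 = 1.144 × 10^-3 mol
n(Na2CO3) in the whole flask = 1.144 × 10^-3 × 250.0/25.00 = 0.01144 mol
mass of Na2CO3 = 0.01144 × 105.99 = 1.212 g
% Na2CO3 = 1.212 / 1.285 × 100 = 94.34 %

94.34 %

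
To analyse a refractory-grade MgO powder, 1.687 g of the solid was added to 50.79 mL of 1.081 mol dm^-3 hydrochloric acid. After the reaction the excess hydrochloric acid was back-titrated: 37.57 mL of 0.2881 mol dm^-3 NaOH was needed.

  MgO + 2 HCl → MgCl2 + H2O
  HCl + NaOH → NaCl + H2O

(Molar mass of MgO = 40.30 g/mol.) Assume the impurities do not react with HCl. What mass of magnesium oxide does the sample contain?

0.8882 g

n(HCl) added = 0.05079 × 1.081 = 0.05490 mol
n(NaOH) used in back-titration = 0.03757 × 0.2881 = 0.01082 mol
n(HCl) left over = 0.01082 mol (1:1 ratio)
n(HCl) consumed by analyte = 0.05490 − 0.01082 = 0.04408 mol
From the 1:2 ratio, n(MgO) = 1/2 × 0.04408 = 0.02204 mol
mass of MgO = 0.02204 × 40.30 = 0.8882 g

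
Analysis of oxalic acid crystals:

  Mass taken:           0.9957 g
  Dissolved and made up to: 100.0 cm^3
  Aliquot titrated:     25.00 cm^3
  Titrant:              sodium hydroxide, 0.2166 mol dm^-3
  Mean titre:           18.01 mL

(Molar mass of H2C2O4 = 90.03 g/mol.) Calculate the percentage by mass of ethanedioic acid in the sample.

H2C2O4 + 2 NaOH → Na2C2O4 + 2 H2O
n(NaOH) per titration = 0.01801 × 0.2166 = 3.901 × 10^-3 mol
From the 1:2 ratio, n(H2C2O4) in each aliquot = 1/2 × 3.901 × 10^-3 = 1.950 × 10^-3 mol
n(H2C2O4) in the whole flask = 1.950 × 10^-3 × 100.0/25.00 = 7.802 × 10^-3 mol
mass of H2C2O4 = 7.802 × 10^-3 × 90.03 = 0.7024 g
% H2C2O4 = 0.7024 / 0.9957 × 100 = 70.54 %

70.54 %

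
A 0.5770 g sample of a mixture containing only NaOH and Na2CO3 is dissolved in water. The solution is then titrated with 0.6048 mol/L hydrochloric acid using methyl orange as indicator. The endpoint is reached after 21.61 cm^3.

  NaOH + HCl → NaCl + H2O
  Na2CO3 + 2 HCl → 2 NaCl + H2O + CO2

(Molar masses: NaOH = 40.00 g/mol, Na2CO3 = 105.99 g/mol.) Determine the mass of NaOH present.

n(HCl) = 0.02161 × 0.6048 = 0.01307 mol
Let x = n(NaOH), y = n(Na2CO3).
Titrant: 1x + 2y = 0.01307;  mass: 40.00x + 105.99y = 0.5770
Solving, x = 8.898 × 10^-3 mol, y = 2.086 × 10^-3 mol
mass of NaOH = 8.898 × 10^-3 × 40.00 = 0.3559 g

0.3559 g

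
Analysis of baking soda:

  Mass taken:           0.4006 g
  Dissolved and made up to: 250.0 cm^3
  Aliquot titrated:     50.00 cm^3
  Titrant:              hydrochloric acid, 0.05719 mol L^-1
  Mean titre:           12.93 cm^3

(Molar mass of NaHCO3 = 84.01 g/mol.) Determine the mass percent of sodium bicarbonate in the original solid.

NaHCO3 + HCl → NaCl + H2O + CO2
n(HCl) per titration = 0.01293 × 0.05719 = 7.395 × 10^-4 mol
n(NaHCO3) in each aliquot = 7.395 × 10^-4 mol (1:1 ratio)
n(NaHCO3) in the whole flask = 7.395 × 10^-4 × 250.0/50.00 = 3.697 × 10^-3 mol
mass of NaHCO3 = 3.697 × 10^-3 × 84.01 = 0.3106 g
% NaHCO3 = 0.3106 / 0.4006 × 100 = 77.54 %

77.54 %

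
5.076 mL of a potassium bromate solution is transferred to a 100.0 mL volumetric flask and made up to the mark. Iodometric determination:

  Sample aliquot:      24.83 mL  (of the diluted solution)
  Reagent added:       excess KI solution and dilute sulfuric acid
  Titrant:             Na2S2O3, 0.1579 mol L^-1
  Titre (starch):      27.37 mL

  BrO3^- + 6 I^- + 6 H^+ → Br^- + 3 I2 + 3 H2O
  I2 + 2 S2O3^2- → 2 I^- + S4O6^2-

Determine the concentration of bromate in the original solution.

n(S2O3^2-) = 0.02737 × 0.1579 = 4.322 × 10^-3 mol
n(I2) = n(S2O3^2-)/2 = 2.161 × 10^-3 mol
From the 1:3 ratio, n(BrO3^-) in the aliquot = 1/3 × 2.161 × 10^-3 = 7.203 × 10^-4 mol
[BrO3^-]_dilute = 7.203 × 10^-4 / 0.02483 = 0.02901 mol/L
[BrO3^-]_original = 0.02901 × 100.0/5.076 = 0.5715 mol/L

0.5715 mol/L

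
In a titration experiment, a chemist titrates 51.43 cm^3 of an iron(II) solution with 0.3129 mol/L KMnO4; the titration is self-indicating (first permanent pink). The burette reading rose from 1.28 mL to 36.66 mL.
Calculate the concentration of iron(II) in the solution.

1.076 mol/L

MnO4^- + 5 Fe^2+ + 8 H^+ → Mn^2+ + 5 Fe^3+ + 4 H2O
n(KMnO4) = 0.03538 L × 0.3129 mol/L = 0.01107 mol
From the 5:1 mole ratio, n(Fe2+) = 5/1 × 0.01107 = 0.05535 mol
[Fe2+] = 0.05535 mol / 0.05143 L = 1.076 mol/L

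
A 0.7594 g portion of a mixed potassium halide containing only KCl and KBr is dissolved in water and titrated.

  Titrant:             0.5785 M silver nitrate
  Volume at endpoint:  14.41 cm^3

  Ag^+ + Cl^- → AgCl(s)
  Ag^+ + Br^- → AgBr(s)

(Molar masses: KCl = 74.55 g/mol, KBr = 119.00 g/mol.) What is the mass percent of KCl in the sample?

n(AgNO3) = 0.01441 × 0.5785 = 8.336 × 10^-3 mol
Let x = n(KCl), y = n(KBr).
Titrant: 1x + 1y = 8.336 × 10^-3;  mass: 74.55x + 119.00y = 0.7594
Solving, x = 5.233 × 10^-3 mol, y = 3.103 × 10^-3 mol
mass of KCl = 5.233 × 10^-3 × 74.55 = 0.3901 g
% KCl = 0.3901 / 0.7594 × 100 = 51.37 %

51.37 %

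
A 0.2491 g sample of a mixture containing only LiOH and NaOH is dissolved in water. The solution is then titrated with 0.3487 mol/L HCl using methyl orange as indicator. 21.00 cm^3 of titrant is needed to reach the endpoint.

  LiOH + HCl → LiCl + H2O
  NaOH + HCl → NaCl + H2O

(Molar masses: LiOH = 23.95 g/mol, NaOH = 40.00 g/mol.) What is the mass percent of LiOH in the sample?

26.24 %

n(HCl) = 0.02100 × 0.3487 = 7.323 × 10^-3 mol
Let x = n(LiOH), y = n(NaOH).
Titrant: 1x + 1y = 7.323 × 10^-3;  mass: 23.95x + 40.00y = 0.2491
Solving, x = 2.729 × 10^-3 mol, y = 4.593 × 10^-3 mol
mass of LiOH = 2.729 × 10^-3 × 23.95 = 0.06537 g
% LiOH = 0.06537 / 0.2491 × 100 = 26.24 %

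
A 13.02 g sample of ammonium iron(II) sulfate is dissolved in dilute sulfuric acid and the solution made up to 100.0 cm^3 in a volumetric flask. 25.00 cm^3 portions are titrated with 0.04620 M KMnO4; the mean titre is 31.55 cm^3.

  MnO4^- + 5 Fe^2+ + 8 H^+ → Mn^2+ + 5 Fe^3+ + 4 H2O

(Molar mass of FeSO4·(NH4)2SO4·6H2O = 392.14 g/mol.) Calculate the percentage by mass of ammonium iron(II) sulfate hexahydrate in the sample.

n(KMnO4) per titration = 0.03155 × 0.04620 = 1.458 × 10^-3 mol
From the 5:1 ratio, n(FeSO4·(NH4)2SO4·6H2O) in each aliquot = 5/1 × 1.458 × 10^-3 = 7.288 × 10^-3 mol
n(FeSO4·(NH4)2SO4·6H2O) in the whole flask = 7.288 × 10^-3 × 100.0/25.00 = 0.02915 mol
mass of FeSO4·(NH4)2SO4·6H2O = 0.02915 × 392.14 = 11.43 g
% FeSO4·(NH4)2SO4·6H2O = 11.43 / 13.02 × 100 = 87.80 %

87.80 %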